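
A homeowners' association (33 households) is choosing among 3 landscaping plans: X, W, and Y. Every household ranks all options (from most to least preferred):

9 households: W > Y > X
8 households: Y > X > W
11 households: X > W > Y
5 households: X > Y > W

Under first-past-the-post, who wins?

X

First-place votes: X 16, W 9, Y 8.
X has the most first-place votes.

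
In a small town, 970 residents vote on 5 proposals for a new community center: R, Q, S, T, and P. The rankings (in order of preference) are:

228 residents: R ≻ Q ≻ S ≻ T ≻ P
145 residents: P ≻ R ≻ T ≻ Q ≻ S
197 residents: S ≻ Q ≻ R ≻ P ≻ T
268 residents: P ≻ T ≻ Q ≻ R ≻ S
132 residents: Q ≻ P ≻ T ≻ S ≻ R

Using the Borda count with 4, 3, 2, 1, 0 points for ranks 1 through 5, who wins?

Q

R: 228·4 + 145·3 + 197·2 + 268·1 + 132·0 = 2009
Q: 228·3 + 145·1 + 197·3 + 268·2 + 132·4 = 2484
S: 228·2 + 145·0 + 197·4 + 268·0 + 132·1 = 1376
T: 228·1 + 145·2 + 197·0 + 268·3 + 132·2 = 1586
P: 228·0 + 145·4 + 197·1 + 268·4 + 132·3 = 2245
Q has the highest Borda score (2484).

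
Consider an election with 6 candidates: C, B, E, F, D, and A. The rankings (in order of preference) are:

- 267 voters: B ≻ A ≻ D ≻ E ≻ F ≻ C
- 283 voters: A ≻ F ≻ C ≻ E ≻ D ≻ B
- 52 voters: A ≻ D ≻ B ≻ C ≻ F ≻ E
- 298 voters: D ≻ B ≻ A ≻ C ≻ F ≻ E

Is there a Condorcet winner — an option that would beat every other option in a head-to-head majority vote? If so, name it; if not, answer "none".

none

Checking pairwise contests:
B beats C 617–283.
D beats B 633–267.
C beats E 633–267.
B beats F 617–283.
A beats D 602–298.
B beats A 565–335.
Every option loses at least one head-to-head, so there is no Condorcet winner.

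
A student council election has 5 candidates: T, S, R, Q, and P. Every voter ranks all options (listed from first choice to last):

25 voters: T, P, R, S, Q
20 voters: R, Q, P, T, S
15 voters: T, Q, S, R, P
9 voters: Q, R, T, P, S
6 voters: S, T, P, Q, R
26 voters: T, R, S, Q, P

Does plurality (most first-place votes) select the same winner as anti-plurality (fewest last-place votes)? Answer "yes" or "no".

yes

Plurality — first-place votes: T 66, S 6, R 20, Q 9, P 0. Winner: T.
Anti-plurality — last-place votes: T 0, S 29, R 6, Q 25, P 41. Winner: T.
The two methods agree.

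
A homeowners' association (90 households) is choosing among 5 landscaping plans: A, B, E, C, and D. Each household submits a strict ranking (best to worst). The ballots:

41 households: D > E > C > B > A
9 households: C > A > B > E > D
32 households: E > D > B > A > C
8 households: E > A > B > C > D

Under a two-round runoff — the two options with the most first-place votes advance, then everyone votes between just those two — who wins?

E

Round 1 first-place votes: A 0, B 0, E 40, C 9, D 41.
D and E advance.
Runoff: D is preferred to E by 41 voters; E by 49.
E wins the runoff.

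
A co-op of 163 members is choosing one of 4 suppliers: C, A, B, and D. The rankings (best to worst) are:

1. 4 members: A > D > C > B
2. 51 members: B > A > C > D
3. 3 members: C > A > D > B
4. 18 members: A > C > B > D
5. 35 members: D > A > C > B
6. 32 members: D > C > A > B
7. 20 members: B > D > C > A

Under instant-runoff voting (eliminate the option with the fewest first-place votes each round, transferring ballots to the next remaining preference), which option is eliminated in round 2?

Round 1: C 3, A 22, B 71, D 67. Eliminate C.
Round 2: A 25, B 71, D 67. Eliminate A.

A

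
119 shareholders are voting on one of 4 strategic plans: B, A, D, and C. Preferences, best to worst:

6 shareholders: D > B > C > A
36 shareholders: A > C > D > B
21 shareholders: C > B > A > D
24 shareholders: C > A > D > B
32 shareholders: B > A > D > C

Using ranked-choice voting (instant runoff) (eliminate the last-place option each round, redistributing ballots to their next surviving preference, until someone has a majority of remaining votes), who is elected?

Round 1: B 32, A 36, D 6, C 45. Eliminate D.
Round 2: B 38, A 36, C 45. Eliminate A.
Round 3: B 38, C 81. C has a majority.

C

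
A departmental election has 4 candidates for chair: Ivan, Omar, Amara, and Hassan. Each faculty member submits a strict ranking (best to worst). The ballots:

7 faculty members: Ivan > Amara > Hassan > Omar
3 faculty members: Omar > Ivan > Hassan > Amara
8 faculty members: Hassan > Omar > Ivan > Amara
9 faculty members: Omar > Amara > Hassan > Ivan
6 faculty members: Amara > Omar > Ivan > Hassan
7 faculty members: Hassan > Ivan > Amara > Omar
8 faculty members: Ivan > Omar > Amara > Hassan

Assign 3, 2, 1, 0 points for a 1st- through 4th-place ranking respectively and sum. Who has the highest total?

Ivan: 7·3 + 3·2 + 8·1 + 9·0 + 6·1 + 7·2 + 8·3 = 79
Omar: 7·0 + 3·3 + 8·2 + 9·3 + 6·2 + 7·0 + 8·2 = 80
Amara: 7·2 + 3·0 + 8·0 + 9·2 + 6·3 + 7·1 + 8·1 = 65
Hassan: 7·1 + 3·1 + 8·3 + 9·1 + 6·0 + 7·3 + 8·0 = 64
Omar has the highest Borda score (80).

Omar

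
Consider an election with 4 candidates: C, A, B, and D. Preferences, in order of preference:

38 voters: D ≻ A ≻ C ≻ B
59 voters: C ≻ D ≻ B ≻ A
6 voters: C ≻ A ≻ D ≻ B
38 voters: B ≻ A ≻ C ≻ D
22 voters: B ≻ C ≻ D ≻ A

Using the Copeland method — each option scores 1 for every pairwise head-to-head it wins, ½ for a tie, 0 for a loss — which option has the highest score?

C: beats A, B, and D → score 3.
A: loses to C, B, and D → score 0.
B: beats A; loses to C and D → score 1.
D: beats A and B; loses to C → score 2.
C has the best pairwise record.

C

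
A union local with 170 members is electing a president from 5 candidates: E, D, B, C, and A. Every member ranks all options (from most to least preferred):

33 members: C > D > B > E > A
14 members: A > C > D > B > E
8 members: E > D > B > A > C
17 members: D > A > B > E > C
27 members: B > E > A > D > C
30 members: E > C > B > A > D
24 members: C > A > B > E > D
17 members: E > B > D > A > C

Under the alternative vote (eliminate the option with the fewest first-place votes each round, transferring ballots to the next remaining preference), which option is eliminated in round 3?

B

Round 1: E 55, D 17, B 27, C 57, A 14. Eliminate A.
Round 2: E 55, D 17, B 27, C 71. Eliminate D.
Round 3: E 55, B 44, C 71. Eliminate B.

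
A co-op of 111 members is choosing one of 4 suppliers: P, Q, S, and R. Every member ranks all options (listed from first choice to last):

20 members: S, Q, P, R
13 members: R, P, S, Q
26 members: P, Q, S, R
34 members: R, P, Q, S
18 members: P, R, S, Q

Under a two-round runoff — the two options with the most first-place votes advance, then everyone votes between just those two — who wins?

Round 1 first-place votes: P 44, Q 0, S 20, R 47.
R and P advance.
Runoff: R is preferred to P by 47 voters; P by 64.
P wins the runoff.

P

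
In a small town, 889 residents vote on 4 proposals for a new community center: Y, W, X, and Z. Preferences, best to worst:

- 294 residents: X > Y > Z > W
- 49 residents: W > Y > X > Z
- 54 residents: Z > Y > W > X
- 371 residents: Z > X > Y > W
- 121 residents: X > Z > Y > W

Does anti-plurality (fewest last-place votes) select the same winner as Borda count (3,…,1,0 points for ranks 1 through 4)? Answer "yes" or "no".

Anti-plurality — last-place votes: Y 0, W 786, X 54, Z 49. Winner: Y.
Borda — scores: Y 1286, W 201, X 2036, Z 1811. Winner: X.
The two methods disagree.

no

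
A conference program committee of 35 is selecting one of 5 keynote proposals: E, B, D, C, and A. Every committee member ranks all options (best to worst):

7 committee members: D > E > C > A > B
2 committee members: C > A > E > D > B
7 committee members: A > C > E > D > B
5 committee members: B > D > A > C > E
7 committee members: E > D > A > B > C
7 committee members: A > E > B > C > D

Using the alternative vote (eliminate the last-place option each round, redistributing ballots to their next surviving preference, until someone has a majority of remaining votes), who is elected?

Round 1: E 7, B 5, D 7, C 2, A 14. Eliminate C.
Round 2: E 7, B 5, D 7, A 16. Eliminate B.
Round 3: E 7, D 12, A 16. Eliminate E.
Round 4: D 19, A 16. D has a majority.

D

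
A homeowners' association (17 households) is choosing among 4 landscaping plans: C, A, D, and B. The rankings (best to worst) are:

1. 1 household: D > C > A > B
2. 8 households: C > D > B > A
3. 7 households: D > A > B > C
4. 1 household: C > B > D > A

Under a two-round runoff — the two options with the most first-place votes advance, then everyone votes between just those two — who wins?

Round 1 first-place votes: C 9, A 0, D 8, B 0.
C and D advance.
Runoff: C is preferred to D by 9 voters; D by 8.
C wins the runoff.

C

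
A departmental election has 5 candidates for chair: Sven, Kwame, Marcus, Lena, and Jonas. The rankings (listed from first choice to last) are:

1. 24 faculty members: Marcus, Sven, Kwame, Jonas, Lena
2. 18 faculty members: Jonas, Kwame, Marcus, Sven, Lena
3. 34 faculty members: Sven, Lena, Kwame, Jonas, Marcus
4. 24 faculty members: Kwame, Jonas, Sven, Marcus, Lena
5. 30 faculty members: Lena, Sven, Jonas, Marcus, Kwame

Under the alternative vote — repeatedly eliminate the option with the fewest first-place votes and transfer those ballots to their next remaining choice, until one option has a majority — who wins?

Round 1: Sven 34, Kwame 24, Marcus 24, Lena 30, Jonas 18. Eliminate Jonas.
Round 2: Sven 34, Kwame 42, Marcus 24, Lena 30. Eliminate Marcus.
Round 3: Sven 58, Kwame 42, Lena 30. Eliminate Lena.
Round 4: Sven 88, Kwame 42. Sven has a majority.

Sven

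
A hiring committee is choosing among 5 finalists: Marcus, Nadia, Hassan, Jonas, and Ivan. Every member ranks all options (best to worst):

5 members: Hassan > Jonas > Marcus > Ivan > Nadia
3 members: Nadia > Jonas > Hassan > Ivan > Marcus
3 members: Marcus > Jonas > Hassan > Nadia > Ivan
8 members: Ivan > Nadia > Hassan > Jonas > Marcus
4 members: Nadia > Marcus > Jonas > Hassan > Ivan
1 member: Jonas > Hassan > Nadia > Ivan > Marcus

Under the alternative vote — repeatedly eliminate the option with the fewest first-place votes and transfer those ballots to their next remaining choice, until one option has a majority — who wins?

Hassan

Round 1: Marcus 3, Nadia 7, Hassan 5, Jonas 1, Ivan 8. Eliminate Jonas.
Round 2: Marcus 3, Nadia 7, Hassan 6, Ivan 8. Eliminate Marcus.
Round 3: Nadia 7, Hassan 9, Ivan 8. Eliminate Nadia.
Round 4: Hassan 16, Ivan 8. Hassan has a majority.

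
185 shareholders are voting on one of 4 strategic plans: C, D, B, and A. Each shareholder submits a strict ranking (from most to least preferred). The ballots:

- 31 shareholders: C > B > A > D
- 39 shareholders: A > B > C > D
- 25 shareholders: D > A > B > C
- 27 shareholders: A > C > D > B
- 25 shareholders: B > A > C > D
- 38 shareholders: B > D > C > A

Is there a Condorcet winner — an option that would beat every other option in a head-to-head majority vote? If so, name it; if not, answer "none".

B

B vs C: 127–58 for B.
B vs D: 133–52 for B.
B vs A: 94–91 for B.
B beats every other option head-to-head.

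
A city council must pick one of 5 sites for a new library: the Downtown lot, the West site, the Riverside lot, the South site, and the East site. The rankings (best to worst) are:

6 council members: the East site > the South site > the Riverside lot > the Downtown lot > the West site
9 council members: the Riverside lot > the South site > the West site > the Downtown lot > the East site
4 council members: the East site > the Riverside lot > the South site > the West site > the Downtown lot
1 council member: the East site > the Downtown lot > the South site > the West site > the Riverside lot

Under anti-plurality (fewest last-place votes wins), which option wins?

Last-place votes: the Downtown lot 4, the West site 6, the Riverside lot 1, the South site 0, the East site 9.
the South site is ranked last by the fewest voters, so the South site wins.

the South site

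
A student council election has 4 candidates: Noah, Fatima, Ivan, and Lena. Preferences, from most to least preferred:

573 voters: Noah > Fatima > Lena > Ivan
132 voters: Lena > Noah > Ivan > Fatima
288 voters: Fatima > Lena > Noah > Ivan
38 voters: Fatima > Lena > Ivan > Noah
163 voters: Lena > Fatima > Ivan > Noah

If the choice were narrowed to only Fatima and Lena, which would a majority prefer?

Voters preferring Fatima to Lena: 899; preferring Lena to Fatima: 295.
Fatima wins the head-to-head.

Fatima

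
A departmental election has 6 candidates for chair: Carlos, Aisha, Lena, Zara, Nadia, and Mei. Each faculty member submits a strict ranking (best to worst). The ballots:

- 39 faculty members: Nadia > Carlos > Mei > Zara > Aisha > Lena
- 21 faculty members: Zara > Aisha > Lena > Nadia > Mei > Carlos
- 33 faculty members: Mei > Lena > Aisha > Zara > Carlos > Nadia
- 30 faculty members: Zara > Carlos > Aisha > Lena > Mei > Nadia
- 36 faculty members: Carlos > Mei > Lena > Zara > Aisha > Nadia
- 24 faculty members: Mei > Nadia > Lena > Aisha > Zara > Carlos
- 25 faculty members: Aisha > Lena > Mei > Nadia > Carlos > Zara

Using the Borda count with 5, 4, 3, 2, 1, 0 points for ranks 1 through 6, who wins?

Carlos: 39·4 + 21·0 + 33·1 + 30·4 + 36·5 + 24·0 + 25·1 = 514
Aisha: 39·1 + 21·4 + 33·3 + 30·3 + 36·1 + 24·2 + 25·5 = 521
Lena: 39·0 + 21·3 + 33·4 + 30·2 + 36·3 + 24·3 + 25·4 = 535
Zara: 39·2 + 21·5 + 33·2 + 30·5 + 36·2 + 24·1 + 25·0 = 495
Nadia: 39·5 + 21·2 + 33·0 + 30·0 + 36·0 + 24·4 + 25·2 = 383
Mei: 39·3 + 21·1 + 33·5 + 30·1 + 36·4 + 24·5 + 25·3 = 672
Mei has the highest Borda score (672).

Mei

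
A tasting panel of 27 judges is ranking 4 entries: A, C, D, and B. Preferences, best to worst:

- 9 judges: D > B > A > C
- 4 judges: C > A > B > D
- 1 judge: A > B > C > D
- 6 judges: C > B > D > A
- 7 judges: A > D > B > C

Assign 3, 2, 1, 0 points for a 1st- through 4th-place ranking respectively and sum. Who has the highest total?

A: 9·1 + 4·2 + 1·3 + 6·0 + 7·3 = 41
C: 9·0 + 4·3 + 1·1 + 6·3 + 7·0 = 31
D: 9·3 + 4·0 + 1·0 + 6·1 + 7·2 = 47
B: 9·2 + 4·1 + 1·2 + 6·2 + 7·1 = 43
D has the highest Borda score (47).

D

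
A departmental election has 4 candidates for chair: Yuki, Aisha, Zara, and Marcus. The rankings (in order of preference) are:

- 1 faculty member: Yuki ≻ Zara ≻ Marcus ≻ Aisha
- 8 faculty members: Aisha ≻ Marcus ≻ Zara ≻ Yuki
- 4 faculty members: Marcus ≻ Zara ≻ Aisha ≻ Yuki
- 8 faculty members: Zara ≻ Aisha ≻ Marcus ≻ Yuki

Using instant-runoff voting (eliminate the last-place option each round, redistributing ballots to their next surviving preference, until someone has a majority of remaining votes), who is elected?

Round 1: Yuki 1, Aisha 8, Zara 8, Marcus 4. Eliminate Yuki.
Round 2: Aisha 8, Zara 9, Marcus 4. Eliminate Marcus.
Round 3: Aisha 8, Zara 13. Zara has a majority.

Zara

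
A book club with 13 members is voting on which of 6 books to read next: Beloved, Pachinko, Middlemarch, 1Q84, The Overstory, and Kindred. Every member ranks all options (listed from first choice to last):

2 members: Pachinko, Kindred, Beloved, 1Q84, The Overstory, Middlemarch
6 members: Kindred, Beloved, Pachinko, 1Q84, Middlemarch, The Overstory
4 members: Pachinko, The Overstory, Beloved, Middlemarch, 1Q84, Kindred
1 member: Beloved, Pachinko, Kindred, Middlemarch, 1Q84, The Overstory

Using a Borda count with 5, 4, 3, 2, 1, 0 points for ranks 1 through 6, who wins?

Beloved: 2·3 + 6·4 + 4·3 + 1·5 = 47
Pachinko: 2·5 + 6·3 + 4·5 + 1·4 = 52
Middlemarch: 2·0 + 6·1 + 4·2 + 1·2 = 16
1Q84: 2·2 + 6·2 + 4·1 + 1·1 = 21
The Overstory: 2·1 + 6·0 + 4·4 + 1·0 = 18
Kindred: 2·4 + 6·5 + 4·0 + 1·3 = 41
Pachinko has the highest Borda score (52).

Pachinko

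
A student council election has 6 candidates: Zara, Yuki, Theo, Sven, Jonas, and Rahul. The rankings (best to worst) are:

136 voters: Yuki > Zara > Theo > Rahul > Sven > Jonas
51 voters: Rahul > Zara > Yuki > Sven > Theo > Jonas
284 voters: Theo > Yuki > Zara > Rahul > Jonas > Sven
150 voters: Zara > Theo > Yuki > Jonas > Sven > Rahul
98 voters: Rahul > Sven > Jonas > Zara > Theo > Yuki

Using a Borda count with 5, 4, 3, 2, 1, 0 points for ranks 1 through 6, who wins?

Zara: 136·4 + 51·4 + 284·3 + 150·5 + 98·2 = 2546
Yuki: 136·5 + 51·3 + 284·4 + 150·3 + 98·0 = 2419
Theo: 136·3 + 51·1 + 284·5 + 150·4 + 98·1 = 2577
Sven: 136·1 + 51·2 + 284·0 + 150·1 + 98·4 = 780
Jonas: 136·0 + 51·0 + 284·1 + 150·2 + 98·3 = 878
Rahul: 136·2 + 51·5 + 284·2 + 150·0 + 98·5 = 1585
Theo has the highest Borda score (2577).

Theo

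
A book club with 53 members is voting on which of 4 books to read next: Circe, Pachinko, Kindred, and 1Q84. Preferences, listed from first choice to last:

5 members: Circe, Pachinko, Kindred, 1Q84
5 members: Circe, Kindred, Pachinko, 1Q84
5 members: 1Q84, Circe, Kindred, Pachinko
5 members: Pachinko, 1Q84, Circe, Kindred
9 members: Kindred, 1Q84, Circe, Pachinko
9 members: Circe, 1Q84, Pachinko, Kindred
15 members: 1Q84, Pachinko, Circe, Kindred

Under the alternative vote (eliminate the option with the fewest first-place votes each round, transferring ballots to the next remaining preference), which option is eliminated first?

Round 1: Circe 19, Pachinko 5, Kindred 9, 1Q84 20. Eliminate Pachinko.

Pachinko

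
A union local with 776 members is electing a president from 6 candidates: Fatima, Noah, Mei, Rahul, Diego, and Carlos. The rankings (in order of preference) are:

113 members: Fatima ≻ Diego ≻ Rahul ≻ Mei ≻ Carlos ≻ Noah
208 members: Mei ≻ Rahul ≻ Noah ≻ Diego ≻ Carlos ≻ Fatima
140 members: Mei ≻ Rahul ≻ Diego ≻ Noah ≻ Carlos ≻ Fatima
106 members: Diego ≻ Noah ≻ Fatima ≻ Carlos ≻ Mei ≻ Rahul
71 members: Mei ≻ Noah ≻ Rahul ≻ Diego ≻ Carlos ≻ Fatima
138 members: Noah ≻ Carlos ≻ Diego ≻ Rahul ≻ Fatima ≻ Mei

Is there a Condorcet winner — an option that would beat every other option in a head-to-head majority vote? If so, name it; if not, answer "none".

Mei

Mei vs Fatima: 419–357 for Mei.
Mei vs Noah: 532–244 for Mei.
Mei vs Rahul: 525–251 for Mei.
Mei vs Diego: 419–357 for Mei.
Mei vs Carlos: 532–244 for Mei.
Mei beats every other option head-to-head.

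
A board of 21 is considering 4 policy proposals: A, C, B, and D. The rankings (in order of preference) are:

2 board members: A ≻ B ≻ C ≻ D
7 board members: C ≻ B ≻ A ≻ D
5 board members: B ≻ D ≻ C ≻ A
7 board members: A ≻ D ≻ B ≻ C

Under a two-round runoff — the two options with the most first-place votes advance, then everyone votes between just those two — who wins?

Round 1 first-place votes: A 9, C 7, B 5, D 0.
A and C advance.
Runoff: A is preferred to C by 9 voters; C by 12.
C wins the runoff.

C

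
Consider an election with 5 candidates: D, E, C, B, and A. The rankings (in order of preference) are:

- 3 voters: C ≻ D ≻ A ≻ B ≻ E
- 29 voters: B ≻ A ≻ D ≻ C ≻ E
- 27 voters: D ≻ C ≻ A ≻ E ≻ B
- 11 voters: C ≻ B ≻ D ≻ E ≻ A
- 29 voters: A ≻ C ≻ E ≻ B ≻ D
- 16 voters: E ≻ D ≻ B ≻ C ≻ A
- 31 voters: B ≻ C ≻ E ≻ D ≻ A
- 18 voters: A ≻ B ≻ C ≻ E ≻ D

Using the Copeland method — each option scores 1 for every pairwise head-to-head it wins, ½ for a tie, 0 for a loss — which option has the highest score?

D: beats A; loses to E, C, and B → score 1.
E: beats D; loses to C, B, and A → score 1.
C: beats D, E, and A; loses to B → score 3.
B: beats D, E, C, and A → score 4.
A: beats E; loses to D, C, and B → score 1.
B has the best pairwise record.

B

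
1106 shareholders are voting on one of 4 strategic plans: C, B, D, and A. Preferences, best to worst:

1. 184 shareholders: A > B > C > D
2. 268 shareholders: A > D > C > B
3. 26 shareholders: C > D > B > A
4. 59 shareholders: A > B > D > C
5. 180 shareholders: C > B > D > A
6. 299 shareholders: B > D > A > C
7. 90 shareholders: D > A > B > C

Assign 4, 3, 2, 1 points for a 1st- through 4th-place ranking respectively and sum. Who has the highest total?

A

C: 184·2 + 268·2 + 26·4 + 59·1 + 180·4 + 299·1 + 90·1 = 2176
B: 184·3 + 268·1 + 26·2 + 59·3 + 180·3 + 299·4 + 90·2 = 2965
D: 184·1 + 268·3 + 26·3 + 59·2 + 180·2 + 299·3 + 90·4 = 2801
A: 184·4 + 268·4 + 26·1 + 59·4 + 180·1 + 299·2 + 90·3 = 3118
A has the highest Borda score (3118).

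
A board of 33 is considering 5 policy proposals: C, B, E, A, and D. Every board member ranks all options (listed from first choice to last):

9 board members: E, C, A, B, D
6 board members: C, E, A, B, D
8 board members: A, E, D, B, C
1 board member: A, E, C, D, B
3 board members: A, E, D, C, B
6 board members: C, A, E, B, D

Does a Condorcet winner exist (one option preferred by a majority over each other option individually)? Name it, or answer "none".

Checking pairwise contests:
E beats C 21–12.
C beats B 25–8.
A beats E 18–15.
C beats A 21–12.
C beats D 22–11.
Every option loses at least one head-to-head, so there is no Condorcet winner.

none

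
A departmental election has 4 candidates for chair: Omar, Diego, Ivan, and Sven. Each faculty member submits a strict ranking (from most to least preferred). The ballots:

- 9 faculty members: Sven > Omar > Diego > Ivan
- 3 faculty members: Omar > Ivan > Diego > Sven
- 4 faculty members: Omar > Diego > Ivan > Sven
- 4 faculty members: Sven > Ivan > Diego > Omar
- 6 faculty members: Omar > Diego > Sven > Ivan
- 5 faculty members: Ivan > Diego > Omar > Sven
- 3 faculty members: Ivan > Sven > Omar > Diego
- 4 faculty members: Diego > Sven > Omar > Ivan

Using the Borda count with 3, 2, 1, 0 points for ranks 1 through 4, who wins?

Omar

Omar: 9·2 + 3·3 + 4·3 + 4·0 + 6·3 + 5·1 + 3·1 + 4·1 = 69
Diego: 9·1 + 3·1 + 4·2 + 4·1 + 6·2 + 5·2 + 3·0 + 4·3 = 58
Ivan: 9·0 + 3·2 + 4·1 + 4·2 + 6·0 + 5·3 + 3·3 + 4·0 = 42
Sven: 9·3 + 3·0 + 4·0 + 4·3 + 6·1 + 5·0 + 3·2 + 4·2 = 59
Omar has the highest Borda score (69).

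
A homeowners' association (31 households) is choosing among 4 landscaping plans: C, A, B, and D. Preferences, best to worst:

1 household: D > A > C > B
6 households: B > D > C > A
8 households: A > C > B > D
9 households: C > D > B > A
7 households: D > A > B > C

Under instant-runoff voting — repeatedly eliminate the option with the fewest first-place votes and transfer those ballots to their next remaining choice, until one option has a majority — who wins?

Round 1: C 9, A 8, B 6, D 8. Eliminate B.
Round 2: C 9, A 8, D 14. Eliminate A.
Round 3: C 17, D 14. C has a majority.

C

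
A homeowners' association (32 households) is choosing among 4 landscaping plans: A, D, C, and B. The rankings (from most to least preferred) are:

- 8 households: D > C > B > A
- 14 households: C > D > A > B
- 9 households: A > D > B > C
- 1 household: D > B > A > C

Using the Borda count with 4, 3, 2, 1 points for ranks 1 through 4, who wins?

D

A: 8·1 + 14·2 + 9·4 + 1·2 = 74
D: 8·4 + 14·3 + 9·3 + 1·4 = 105
C: 8·3 + 14·4 + 9·1 + 1·1 = 90
B: 8·2 + 14·1 + 9·2 + 1·3 = 51
D has the highest Borda score (105).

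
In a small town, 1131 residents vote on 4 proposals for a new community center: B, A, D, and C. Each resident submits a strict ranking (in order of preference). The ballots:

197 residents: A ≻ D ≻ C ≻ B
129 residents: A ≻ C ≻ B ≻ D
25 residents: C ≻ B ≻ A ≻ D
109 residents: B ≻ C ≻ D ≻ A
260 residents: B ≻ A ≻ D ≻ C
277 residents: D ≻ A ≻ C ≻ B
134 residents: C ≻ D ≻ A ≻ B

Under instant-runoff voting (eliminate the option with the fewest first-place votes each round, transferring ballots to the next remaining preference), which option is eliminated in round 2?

A

Round 1: B 369, A 326, D 277, C 159. Eliminate C.
Round 2: B 394, A 326, D 411. Eliminate A.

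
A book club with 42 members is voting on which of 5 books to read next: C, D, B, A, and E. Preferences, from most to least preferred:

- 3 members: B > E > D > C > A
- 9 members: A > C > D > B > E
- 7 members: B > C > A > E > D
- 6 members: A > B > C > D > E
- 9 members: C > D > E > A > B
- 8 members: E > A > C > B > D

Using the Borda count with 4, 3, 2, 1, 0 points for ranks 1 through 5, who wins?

C

C: 3·1 + 9·3 + 7·3 + 6·2 + 9·4 + 8·2 = 115
D: 3·2 + 9·2 + 7·0 + 6·1 + 9·3 + 8·0 = 57
B: 3·4 + 9·1 + 7·4 + 6·3 + 9·0 + 8·1 = 75
A: 3·0 + 9·4 + 7·2 + 6·4 + 9·1 + 8·3 = 107
E: 3·3 + 9·0 + 7·1 + 6·0 + 9·2 + 8·4 = 66
C has the highest Borda score (115).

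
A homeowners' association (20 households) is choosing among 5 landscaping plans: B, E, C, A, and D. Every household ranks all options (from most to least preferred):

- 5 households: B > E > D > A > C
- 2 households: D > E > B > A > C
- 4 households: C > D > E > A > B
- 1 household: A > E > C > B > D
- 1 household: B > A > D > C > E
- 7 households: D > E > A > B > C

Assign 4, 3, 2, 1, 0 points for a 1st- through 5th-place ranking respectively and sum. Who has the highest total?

D

B: 5·4 + 2·2 + 4·0 + 1·1 + 1·4 + 7·1 = 36
E: 5·3 + 2·3 + 4·2 + 1·3 + 1·0 + 7·3 = 53
C: 5·0 + 2·0 + 4·4 + 1·2 + 1·1 + 7·0 = 19
A: 5·1 + 2·1 + 4·1 + 1·4 + 1·3 + 7·2 = 32
D: 5·2 + 2·4 + 4·3 + 1·0 + 1·2 + 7·4 = 60
D has the highest Borda score (60).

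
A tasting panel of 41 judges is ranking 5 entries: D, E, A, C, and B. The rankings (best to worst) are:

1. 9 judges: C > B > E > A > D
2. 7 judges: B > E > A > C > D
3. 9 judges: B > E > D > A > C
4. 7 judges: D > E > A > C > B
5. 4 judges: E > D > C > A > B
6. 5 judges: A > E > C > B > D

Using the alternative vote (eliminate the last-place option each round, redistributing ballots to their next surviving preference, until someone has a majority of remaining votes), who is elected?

Round 1: D 7, E 4, A 5, C 9, B 16. Eliminate E.
Round 2: D 11, A 5, C 9, B 16. Eliminate A.
Round 3: D 11, C 14, B 16. Eliminate D.
Round 4: C 25, B 16. C has a majority.

C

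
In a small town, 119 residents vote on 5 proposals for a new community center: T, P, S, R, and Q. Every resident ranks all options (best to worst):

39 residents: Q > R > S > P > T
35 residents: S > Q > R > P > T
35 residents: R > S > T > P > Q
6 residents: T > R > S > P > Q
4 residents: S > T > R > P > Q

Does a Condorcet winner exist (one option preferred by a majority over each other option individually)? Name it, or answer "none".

Checking pairwise contests:
P beats T 74–45.
S beats P 119–0.
R beats S 80–39.
Q beats R 74–45.
S beats Q 80–39.
Every option loses at least one head-to-head, so there is no Condorcet winner.

none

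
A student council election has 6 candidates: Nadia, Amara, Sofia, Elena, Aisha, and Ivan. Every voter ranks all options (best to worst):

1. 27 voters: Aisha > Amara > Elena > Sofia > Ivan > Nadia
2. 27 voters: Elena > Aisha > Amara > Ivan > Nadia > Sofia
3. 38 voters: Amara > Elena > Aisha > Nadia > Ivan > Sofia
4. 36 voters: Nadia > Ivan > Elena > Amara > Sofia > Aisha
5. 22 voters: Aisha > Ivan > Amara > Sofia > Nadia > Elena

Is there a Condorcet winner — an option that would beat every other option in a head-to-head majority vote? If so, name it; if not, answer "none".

none

Checking pairwise contests:
Amara beats Nadia 114–36.
Aisha beats Amara 76–74.
Nadia beats Sofia 101–49.
Amara beats Elena 87–63.
Elena beats Aisha 101–49.
Amara beats Ivan 92–58.
Every option loses at least one head-to-head, so there is no Condorcet winner.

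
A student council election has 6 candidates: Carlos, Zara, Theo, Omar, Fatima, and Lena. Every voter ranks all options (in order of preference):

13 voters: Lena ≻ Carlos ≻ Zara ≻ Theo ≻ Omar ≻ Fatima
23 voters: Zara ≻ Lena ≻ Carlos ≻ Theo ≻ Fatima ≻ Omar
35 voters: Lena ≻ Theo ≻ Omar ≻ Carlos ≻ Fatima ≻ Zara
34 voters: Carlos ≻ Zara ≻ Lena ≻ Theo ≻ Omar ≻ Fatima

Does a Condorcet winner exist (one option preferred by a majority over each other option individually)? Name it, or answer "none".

none

Checking pairwise contests:
Lena beats Carlos 71–34.
Carlos beats Zara 82–23.
Carlos beats Theo 70–35.
Carlos beats Omar 70–35.
Carlos beats Fatima 105–0.
Zara beats Lena 57–48.
Every option loses at least one head-to-head, so there is no Condorcet winner.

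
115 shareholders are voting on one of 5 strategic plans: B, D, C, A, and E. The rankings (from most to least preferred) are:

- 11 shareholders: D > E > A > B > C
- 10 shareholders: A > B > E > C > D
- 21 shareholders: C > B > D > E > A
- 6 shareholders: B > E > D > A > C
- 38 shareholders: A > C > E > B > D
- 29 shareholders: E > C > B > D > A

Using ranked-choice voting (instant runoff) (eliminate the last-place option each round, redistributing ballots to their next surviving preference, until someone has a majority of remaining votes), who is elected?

E

Round 1: B 6, D 11, C 21, A 48, E 29. Eliminate B.
Round 2: D 11, C 21, A 48, E 35. Eliminate D.
Round 3: C 21, A 48, E 46. Eliminate C.
Round 4: A 48, E 67. E has a majority.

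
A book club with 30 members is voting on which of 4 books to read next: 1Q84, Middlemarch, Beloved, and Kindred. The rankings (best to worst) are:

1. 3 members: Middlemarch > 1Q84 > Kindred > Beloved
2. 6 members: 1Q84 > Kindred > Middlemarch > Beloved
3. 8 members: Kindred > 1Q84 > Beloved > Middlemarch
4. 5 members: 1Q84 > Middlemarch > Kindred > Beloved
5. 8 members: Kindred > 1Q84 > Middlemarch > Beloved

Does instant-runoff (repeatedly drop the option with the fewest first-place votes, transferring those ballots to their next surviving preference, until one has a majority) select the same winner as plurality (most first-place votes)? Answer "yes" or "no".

yes

Instant-runoff — R1 1Q84 11, Middlemarch 3, Beloved 0, Kindred 16 (Kindred winner). Winner: Kindred.
Plurality — first-place votes: 1Q84 11, Middlemarch 3, Beloved 0, Kindred 16. Winner: Kindred.
The two methods agree.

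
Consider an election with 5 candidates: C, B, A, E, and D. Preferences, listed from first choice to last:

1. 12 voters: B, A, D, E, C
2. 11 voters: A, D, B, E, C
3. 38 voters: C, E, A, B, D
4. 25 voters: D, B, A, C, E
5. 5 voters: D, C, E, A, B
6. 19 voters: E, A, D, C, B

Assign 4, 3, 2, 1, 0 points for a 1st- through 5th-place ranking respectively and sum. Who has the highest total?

C: 12·0 + 11·0 + 38·4 + 25·1 + 5·3 + 19·1 = 211
B: 12·4 + 11·2 + 38·1 + 25·3 + 5·0 + 19·0 = 183
A: 12·3 + 11·4 + 38·2 + 25·2 + 5·1 + 19·3 = 268
E: 12·1 + 11·1 + 38·3 + 25·0 + 5·2 + 19·4 = 223
D: 12·2 + 11·3 + 38·0 + 25·4 + 5·4 + 19·2 = 215
A has the highest Borda score (268).

A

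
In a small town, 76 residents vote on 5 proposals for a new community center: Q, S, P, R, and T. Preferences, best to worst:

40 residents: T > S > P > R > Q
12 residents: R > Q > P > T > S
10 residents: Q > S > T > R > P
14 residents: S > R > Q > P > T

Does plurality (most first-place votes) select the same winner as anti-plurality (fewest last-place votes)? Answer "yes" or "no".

no

Plurality — first-place votes: Q 10, S 14, P 0, R 12, T 40. Winner: T.
Anti-plurality — last-place votes: Q 40, S 12, P 10, R 0, T 14. Winner: R.
The two methods disagree.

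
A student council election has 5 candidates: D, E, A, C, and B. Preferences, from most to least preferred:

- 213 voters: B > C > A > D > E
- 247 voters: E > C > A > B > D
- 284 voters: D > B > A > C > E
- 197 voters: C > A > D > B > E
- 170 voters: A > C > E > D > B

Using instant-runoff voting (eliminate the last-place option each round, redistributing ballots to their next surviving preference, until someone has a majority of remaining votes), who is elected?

C

Round 1: D 284, E 247, A 170, C 197, B 213. Eliminate A.
Round 2: D 284, E 247, C 367, B 213. Eliminate B.
Round 3: D 284, E 247, C 580. C has a majority.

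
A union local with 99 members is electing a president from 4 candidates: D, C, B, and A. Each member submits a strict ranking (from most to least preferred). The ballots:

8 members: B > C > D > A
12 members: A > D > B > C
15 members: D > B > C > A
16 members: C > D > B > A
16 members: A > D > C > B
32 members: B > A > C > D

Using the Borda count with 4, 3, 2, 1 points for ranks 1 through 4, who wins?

D: 8·2 + 12·3 + 15·4 + 16·3 + 16·3 + 32·1 = 240
C: 8·3 + 12·1 + 15·2 + 16·4 + 16·2 + 32·2 = 226
B: 8·4 + 12·2 + 15·3 + 16·2 + 16·1 + 32·4 = 277
A: 8·1 + 12·4 + 15·1 + 16·1 + 16·4 + 32·3 = 247
B has the highest Borda score (277).

B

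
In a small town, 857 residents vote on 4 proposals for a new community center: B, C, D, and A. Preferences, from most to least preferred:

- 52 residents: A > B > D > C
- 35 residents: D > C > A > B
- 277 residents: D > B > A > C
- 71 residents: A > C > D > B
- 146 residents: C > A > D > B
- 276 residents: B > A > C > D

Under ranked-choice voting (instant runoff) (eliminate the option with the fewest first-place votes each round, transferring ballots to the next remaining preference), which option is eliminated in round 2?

C

Round 1: B 276, C 146, D 312, A 123. Eliminate A.
Round 2: B 328, C 217, D 312. Eliminate C.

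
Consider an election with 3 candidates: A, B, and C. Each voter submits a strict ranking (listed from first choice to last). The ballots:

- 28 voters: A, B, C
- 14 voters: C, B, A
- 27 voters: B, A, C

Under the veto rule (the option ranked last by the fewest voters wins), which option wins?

Last-place votes: A 14, B 0, C 55.
B is ranked last by the fewest voters, so B wins.

B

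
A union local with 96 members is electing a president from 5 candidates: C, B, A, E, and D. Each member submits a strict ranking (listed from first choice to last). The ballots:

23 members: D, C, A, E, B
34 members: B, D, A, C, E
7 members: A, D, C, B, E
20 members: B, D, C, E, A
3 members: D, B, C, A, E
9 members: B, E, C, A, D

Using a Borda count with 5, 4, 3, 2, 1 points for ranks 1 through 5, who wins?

C: 23·4 + 34·2 + 7·3 + 20·3 + 3·3 + 9·3 = 277
B: 23·1 + 34·5 + 7·2 + 20·5 + 3·4 + 9·5 = 364
A: 23·3 + 34·3 + 7·5 + 20·1 + 3·2 + 9·2 = 250
E: 23·2 + 34·1 + 7·1 + 20·2 + 3·1 + 9·4 = 166
D: 23·5 + 34·4 + 7·4 + 20·4 + 3·5 + 9·1 = 383
D has the highest Borda score (383).

D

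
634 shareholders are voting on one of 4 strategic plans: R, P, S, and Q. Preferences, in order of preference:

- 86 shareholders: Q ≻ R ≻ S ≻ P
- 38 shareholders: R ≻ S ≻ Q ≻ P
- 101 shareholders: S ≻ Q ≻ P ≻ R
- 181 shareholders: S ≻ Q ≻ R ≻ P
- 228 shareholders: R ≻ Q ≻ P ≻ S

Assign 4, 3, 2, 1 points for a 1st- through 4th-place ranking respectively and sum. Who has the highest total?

R: 86·3 + 38·4 + 101·1 + 181·2 + 228·4 = 1785
P: 86·1 + 38·1 + 101·2 + 181·1 + 228·2 = 963
S: 86·2 + 38·3 + 101·4 + 181·4 + 228·1 = 1642
Q: 86·4 + 38·2 + 101·3 + 181·3 + 228·3 = 1950
Q has the highest Borda score (1950).

Q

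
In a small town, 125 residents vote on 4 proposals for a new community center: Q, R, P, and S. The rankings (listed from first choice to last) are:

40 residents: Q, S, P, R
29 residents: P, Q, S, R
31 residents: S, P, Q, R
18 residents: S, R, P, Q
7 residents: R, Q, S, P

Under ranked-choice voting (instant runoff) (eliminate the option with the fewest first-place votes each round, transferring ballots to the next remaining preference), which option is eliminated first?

Round 1: Q 40, R 7, P 29, S 49. Eliminate R.

R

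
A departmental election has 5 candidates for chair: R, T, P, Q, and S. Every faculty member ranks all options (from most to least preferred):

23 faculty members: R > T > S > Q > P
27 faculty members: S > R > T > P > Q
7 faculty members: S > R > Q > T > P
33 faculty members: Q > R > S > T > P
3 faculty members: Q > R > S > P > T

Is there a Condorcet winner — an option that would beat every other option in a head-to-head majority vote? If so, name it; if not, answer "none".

R vs T: 93–0 for R.
R vs P: 93–0 for R.
R vs Q: 57–36 for R.
R vs S: 59–34 for R.
R beats every other option head-to-head.

R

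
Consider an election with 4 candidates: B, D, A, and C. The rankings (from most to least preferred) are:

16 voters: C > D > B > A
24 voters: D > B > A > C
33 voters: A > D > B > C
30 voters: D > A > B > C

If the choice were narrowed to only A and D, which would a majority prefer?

Voters preferring A to D: 33; preferring D to A: 70.
D wins the head-to-head.

D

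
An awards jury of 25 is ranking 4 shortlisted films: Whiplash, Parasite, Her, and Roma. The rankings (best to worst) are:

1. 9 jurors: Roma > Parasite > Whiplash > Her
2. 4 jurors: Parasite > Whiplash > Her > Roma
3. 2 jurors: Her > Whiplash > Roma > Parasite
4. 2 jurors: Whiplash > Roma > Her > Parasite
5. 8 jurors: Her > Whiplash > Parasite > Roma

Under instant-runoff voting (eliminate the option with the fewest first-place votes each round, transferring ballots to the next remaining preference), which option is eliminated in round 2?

Parasite

Round 1: Whiplash 2, Parasite 4, Her 10, Roma 9. Eliminate Whiplash.
Round 2: Parasite 4, Her 10, Roma 11. Eliminate Parasite.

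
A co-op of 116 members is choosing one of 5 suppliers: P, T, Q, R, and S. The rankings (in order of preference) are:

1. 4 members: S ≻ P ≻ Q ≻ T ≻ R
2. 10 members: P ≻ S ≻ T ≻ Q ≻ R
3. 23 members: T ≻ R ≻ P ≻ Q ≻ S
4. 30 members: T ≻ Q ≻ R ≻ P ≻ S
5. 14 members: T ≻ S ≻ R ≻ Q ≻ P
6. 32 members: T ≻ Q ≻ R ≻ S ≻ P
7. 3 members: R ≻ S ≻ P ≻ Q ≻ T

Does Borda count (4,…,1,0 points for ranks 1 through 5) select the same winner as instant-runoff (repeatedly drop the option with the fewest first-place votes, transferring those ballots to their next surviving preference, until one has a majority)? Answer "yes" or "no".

Borda — scores: P 134, T 420, Q 244, R 233, S 129. Winner: T.
Instant-runoff — R1 P 10, T 99, Q 0, R 3, S 4 (T winner). Winner: T.
The two methods agree.

yes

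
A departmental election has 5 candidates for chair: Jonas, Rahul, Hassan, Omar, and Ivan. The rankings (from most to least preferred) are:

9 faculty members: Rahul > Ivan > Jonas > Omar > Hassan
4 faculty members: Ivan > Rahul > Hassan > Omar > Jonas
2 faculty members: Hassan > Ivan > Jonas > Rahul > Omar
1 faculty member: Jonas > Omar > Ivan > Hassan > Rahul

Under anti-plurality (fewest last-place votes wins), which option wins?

Ivan

Last-place votes: Jonas 4, Rahul 1, Hassan 9, Omar 2, Ivan 0.
Ivan is ranked last by the fewest voters, so Ivan wins.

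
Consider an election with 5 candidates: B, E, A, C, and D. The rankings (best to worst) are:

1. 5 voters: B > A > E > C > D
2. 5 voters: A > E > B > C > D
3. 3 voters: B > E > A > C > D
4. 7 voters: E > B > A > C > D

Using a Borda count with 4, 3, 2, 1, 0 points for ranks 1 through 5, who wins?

B

B: 5·4 + 5·2 + 3·4 + 7·3 = 63
E: 5·2 + 5·3 + 3·3 + 7·4 = 62
A: 5·3 + 5·4 + 3·2 + 7·2 = 55
C: 5·1 + 5·1 + 3·1 + 7·1 = 20
D: 5·0 + 5·0 + 3·0 + 7·0 = 0
B has the highest Borda score (63).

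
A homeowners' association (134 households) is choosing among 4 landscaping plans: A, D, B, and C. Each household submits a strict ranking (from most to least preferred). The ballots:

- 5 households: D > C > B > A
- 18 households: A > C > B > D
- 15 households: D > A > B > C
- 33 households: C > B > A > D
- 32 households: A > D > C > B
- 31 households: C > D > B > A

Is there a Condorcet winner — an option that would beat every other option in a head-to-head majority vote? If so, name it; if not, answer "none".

C vs A: 69–65 for C.
C vs D: 82–52 for C.
C vs B: 119–15 for C.
C beats every other option head-to-head.

C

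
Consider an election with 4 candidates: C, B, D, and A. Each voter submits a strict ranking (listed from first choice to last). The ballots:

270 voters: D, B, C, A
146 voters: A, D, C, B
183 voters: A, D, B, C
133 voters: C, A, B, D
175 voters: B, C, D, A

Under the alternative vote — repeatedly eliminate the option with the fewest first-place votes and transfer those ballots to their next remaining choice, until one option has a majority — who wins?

Round 1: C 133, B 175, D 270, A 329. Eliminate C.
Round 2: B 175, D 270, A 462. A has a majority.

A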